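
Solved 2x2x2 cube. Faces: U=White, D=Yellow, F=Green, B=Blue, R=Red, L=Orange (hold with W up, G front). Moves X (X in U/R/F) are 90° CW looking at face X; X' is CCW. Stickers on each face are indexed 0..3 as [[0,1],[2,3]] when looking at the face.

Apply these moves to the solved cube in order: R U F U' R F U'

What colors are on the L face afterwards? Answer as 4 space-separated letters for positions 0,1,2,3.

Answer: O B O W

Derivation:
After move 1 (R): R=RRRR U=WGWG F=GYGY D=YBYB B=WBWB
After move 2 (U): U=WWGG F=RRGY R=WBRR B=OOWB L=GYOO
After move 3 (F): F=GRYR U=WWOY R=GBGR D=RWYB L=GYOB
After move 4 (U'): U=WYWO F=GYYR R=GRGR B=GBWB L=OOOB
After move 5 (R): R=GGRR U=WYWR F=GWYB D=RWYG B=OBYB
After move 6 (F): F=YGBW U=WYBO R=WGRR D=RGYG L=OROW
After move 7 (U'): U=YOWB F=ORBW R=YGRR B=WGYB L=OBOW
Query: L face = OBOW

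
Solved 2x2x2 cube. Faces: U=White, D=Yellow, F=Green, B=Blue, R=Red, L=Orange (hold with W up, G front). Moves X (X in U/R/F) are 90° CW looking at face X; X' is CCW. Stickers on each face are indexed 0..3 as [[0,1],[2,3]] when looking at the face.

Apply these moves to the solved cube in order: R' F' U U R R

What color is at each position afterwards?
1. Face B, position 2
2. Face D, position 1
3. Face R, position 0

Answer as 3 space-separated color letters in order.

Answer: B R R

Derivation:
After move 1 (R'): R=RRRR U=WBWB F=GWGW D=YGYG B=YBYB
After move 2 (F'): F=WWGG U=WBRR R=GRYR D=OOYG L=OBOW
After move 3 (U): U=RWRB F=GRGG R=YBYR B=OBYB L=WWOW
After move 4 (U): U=RRBW F=YBGG R=OBYR B=WWYB L=GROW
After move 5 (R): R=YORB U=RBBG F=YOGG D=OYYW B=WWRB
After move 6 (R): R=RYBO U=ROBG F=YYGW D=ORYW B=GWBB
Query 1: B[2] = B
Query 2: D[1] = R
Query 3: R[0] = R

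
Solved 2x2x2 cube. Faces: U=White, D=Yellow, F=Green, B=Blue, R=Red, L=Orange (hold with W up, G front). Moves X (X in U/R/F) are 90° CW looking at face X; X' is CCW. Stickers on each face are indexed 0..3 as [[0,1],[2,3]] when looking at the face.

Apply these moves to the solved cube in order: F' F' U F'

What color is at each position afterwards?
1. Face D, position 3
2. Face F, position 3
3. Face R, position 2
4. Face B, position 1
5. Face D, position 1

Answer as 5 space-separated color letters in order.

After move 1 (F'): F=GGGG U=WWRR R=YRYR D=OOYY L=OWOW
After move 2 (F'): F=GGGG U=WWYY R=OROR D=WWYY L=OROR
After move 3 (U): U=YWYW F=ORGG R=BBOR B=ORBB L=GGOR
After move 4 (F'): F=RGOG U=YWBO R=WBWR D=GRYY L=GWOY
Query 1: D[3] = Y
Query 2: F[3] = G
Query 3: R[2] = W
Query 4: B[1] = R
Query 5: D[1] = R

Answer: Y G W R R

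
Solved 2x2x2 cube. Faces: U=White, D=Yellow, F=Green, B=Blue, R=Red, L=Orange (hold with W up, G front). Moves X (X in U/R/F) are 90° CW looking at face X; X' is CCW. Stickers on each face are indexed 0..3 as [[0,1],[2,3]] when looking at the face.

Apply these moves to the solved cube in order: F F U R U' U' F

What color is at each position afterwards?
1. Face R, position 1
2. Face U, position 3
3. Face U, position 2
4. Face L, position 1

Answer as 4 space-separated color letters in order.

Answer: G B R W

Derivation:
After move 1 (F): F=GGGG U=WWOO R=WRWR D=RRYY L=OYOY
After move 2 (F): F=GGGG U=WWYY R=OROR D=WWYY L=OROR
After move 3 (U): U=YWYW F=ORGG R=BBOR B=ORBB L=GGOR
After move 4 (R): R=OBRB U=YRYG F=OWGY D=WBYO B=WRWB
After move 5 (U'): U=RGYY F=GGGY R=OWRB B=OBWB L=WROR
After move 6 (U'): U=GYRY F=WRGY R=GGRB B=OWWB L=OBOR
After move 7 (F): F=GWYR U=GYRB R=RGYB D=RGYO L=OWOB
Query 1: R[1] = G
Query 2: U[3] = B
Query 3: U[2] = R
Query 4: L[1] = W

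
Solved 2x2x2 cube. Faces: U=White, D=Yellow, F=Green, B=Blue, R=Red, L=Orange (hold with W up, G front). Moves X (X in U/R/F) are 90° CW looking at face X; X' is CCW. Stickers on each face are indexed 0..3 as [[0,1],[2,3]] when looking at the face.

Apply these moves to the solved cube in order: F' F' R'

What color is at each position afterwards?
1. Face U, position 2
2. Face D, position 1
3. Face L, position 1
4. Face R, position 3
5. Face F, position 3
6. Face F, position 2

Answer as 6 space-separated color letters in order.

Answer: Y G R O Y G

Derivation:
After move 1 (F'): F=GGGG U=WWRR R=YRYR D=OOYY L=OWOW
After move 2 (F'): F=GGGG U=WWYY R=OROR D=WWYY L=OROR
After move 3 (R'): R=RROO U=WBYB F=GWGY D=WGYG B=YBWB
Query 1: U[2] = Y
Query 2: D[1] = G
Query 3: L[1] = R
Query 4: R[3] = O
Query 5: F[3] = Y
Query 6: F[2] = G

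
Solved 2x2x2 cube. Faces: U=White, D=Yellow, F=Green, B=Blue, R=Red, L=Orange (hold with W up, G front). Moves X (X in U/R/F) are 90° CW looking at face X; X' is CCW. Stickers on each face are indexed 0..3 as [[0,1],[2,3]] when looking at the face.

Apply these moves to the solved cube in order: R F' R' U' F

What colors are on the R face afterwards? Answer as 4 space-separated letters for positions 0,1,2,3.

After move 1 (R): R=RRRR U=WGWG F=GYGY D=YBYB B=WBWB
After move 2 (F'): F=YYGG U=WGRR R=BRYR D=OOYB L=OGOW
After move 3 (R'): R=RRBY U=WWRW F=YGGR D=OYYG B=BBOB
After move 4 (U'): U=WWWR F=OGGR R=YGBY B=RROB L=BBOW
After move 5 (F): F=GORG U=WWWB R=WGRY D=BYYG L=BOOY
Query: R face = WGRY

Answer: W G R Y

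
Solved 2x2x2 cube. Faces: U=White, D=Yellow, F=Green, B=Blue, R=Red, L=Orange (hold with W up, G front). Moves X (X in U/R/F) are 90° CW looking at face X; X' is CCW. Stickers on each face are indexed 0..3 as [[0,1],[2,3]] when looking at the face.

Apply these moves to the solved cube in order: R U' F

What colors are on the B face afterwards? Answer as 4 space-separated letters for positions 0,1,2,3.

Answer: R R W B

Derivation:
After move 1 (R): R=RRRR U=WGWG F=GYGY D=YBYB B=WBWB
After move 2 (U'): U=GGWW F=OOGY R=GYRR B=RRWB L=WBOO
After move 3 (F): F=GOYO U=GGOB R=WYWR D=RGYB L=WYOB
Query: B face = RRWB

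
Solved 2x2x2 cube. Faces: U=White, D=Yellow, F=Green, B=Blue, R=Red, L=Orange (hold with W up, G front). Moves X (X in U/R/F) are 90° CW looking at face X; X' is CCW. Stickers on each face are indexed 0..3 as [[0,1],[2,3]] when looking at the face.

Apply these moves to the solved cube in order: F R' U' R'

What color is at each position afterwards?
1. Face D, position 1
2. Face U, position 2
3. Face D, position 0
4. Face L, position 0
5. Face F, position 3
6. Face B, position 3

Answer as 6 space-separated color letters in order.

After move 1 (F): F=GGGG U=WWOO R=WRWR D=RRYY L=OYOY
After move 2 (R'): R=RRWW U=WBOB F=GWGO D=RGYG B=YBRB
After move 3 (U'): U=BBWO F=OYGO R=GWWW B=RRRB L=YBOY
After move 4 (R'): R=WWGW U=BRWR F=OBGO D=RYYO B=GRGB
Query 1: D[1] = Y
Query 2: U[2] = W
Query 3: D[0] = R
Query 4: L[0] = Y
Query 5: F[3] = O
Query 6: B[3] = B

Answer: Y W R Y O B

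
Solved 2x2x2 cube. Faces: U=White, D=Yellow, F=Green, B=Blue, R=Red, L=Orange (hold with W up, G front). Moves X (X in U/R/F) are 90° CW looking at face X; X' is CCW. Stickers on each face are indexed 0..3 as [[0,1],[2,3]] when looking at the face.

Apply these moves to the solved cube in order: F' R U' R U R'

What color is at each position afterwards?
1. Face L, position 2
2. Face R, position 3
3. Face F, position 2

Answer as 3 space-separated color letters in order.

After move 1 (F'): F=GGGG U=WWRR R=YRYR D=OOYY L=OWOW
After move 2 (R): R=YYRR U=WGRG F=GOGY D=OBYB B=RBWB
After move 3 (U'): U=GGWR F=OWGY R=GORR B=YYWB L=RBOW
After move 4 (R): R=RGRO U=GWWY F=OBGB D=OWYY B=RYGB
After move 5 (U): U=WGYW F=RGGB R=RYRO B=RBGB L=OBOW
After move 6 (R'): R=YORR U=WGYR F=RGGW D=OGYB B=YBWB
Query 1: L[2] = O
Query 2: R[3] = R
Query 3: F[2] = G

Answer: O R G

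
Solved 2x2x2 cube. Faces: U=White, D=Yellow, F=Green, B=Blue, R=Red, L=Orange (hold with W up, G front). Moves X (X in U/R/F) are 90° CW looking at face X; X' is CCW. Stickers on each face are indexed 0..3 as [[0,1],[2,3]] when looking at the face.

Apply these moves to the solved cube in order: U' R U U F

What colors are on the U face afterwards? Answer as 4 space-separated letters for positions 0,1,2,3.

After move 1 (U'): U=WWWW F=OOGG R=GGRR B=RRBB L=BBOO
After move 2 (R): R=RGRG U=WOWG F=OYGY D=YBYR B=WRWB
After move 3 (U): U=WWGO F=RGGY R=WRRG B=BBWB L=OYOO
After move 4 (U): U=GWOW F=WRGY R=BBRG B=OYWB L=RGOO
After move 5 (F): F=GWYR U=GWOG R=OBWG D=RBYR L=RYOB
Query: U face = GWOG

Answer: G W O G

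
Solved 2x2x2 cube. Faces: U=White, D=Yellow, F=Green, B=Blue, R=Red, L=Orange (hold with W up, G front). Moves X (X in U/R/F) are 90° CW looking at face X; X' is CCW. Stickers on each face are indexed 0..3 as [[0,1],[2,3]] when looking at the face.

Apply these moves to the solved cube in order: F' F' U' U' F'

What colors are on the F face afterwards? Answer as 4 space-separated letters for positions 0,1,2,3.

After move 1 (F'): F=GGGG U=WWRR R=YRYR D=OOYY L=OWOW
After move 2 (F'): F=GGGG U=WWYY R=OROR D=WWYY L=OROR
After move 3 (U'): U=WYWY F=ORGG R=GGOR B=ORBB L=BBOR
After move 4 (U'): U=YYWW F=BBGG R=OROR B=GGBB L=OROR
After move 5 (F'): F=BGBG U=YYOO R=WRWR D=RRYY L=OWOW
Query: F face = BGBG

Answer: B G B G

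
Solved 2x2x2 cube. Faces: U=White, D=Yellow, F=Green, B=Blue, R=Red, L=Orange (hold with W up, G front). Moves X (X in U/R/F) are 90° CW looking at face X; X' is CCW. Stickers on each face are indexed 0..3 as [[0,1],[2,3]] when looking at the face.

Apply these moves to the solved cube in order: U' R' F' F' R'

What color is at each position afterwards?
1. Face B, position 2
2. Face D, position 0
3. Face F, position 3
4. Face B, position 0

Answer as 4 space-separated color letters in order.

After move 1 (U'): U=WWWW F=OOGG R=GGRR B=RRBB L=BBOO
After move 2 (R'): R=GRGR U=WBWR F=OWGW D=YOYG B=YRYB
After move 3 (F'): F=WWOG U=WBGG R=ORYR D=BOYG L=BROW
After move 4 (F'): F=WGWO U=WBOY R=ORBR D=RWYG L=BGOG
After move 5 (R'): R=RROB U=WYOY F=WBWY D=RGYO B=GRWB
Query 1: B[2] = W
Query 2: D[0] = R
Query 3: F[3] = Y
Query 4: B[0] = G

Answer: W R Y G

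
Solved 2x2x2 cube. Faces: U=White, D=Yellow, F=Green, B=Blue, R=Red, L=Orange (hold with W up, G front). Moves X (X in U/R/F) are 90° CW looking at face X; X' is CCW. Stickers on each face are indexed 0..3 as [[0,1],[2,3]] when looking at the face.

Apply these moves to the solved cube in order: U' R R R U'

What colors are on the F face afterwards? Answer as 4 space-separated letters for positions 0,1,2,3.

Answer: B B G W

Derivation:
After move 1 (U'): U=WWWW F=OOGG R=GGRR B=RRBB L=BBOO
After move 2 (R): R=RGRG U=WOWG F=OYGY D=YBYR B=WRWB
After move 3 (R): R=RRGG U=WYWY F=OBGR D=YWYW B=GROB
After move 4 (R): R=GRGR U=WBWR F=OWGW D=YOYG B=YRYB
After move 5 (U'): U=BRWW F=BBGW R=OWGR B=GRYB L=YROO
Query: F face = BBGW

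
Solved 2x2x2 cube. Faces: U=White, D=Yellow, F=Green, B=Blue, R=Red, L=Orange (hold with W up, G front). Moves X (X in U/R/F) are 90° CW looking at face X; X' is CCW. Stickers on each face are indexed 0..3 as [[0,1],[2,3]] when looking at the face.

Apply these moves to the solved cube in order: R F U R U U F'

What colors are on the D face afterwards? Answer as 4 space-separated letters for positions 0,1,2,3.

After move 1 (R): R=RRRR U=WGWG F=GYGY D=YBYB B=WBWB
After move 2 (F): F=GGYY U=WGOO R=WRGR D=RRYB L=OYOB
After move 3 (U): U=OWOG F=WRYY R=WBGR B=OYWB L=GGOB
After move 4 (R): R=GWRB U=OROY F=WRYB D=RWYO B=GYWB
After move 5 (U): U=OOYR F=GWYB R=GYRB B=GGWB L=WROB
After move 6 (U): U=YORO F=GYYB R=GGRB B=WRWB L=GWOB
After move 7 (F'): F=YBGY U=YOGR R=WGRB D=WBYO L=GOOR
Query: D face = WBYO

Answer: W B Y O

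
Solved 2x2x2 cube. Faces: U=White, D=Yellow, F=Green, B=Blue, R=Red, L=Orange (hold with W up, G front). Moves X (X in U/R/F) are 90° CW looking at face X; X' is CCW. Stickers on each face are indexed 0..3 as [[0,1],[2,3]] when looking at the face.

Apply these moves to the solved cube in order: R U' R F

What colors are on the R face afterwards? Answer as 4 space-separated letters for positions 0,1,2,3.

After move 1 (R): R=RRRR U=WGWG F=GYGY D=YBYB B=WBWB
After move 2 (U'): U=GGWW F=OOGY R=GYRR B=RRWB L=WBOO
After move 3 (R): R=RGRY U=GOWY F=OBGB D=YWYR B=WRGB
After move 4 (F): F=GOBB U=GOOB R=WGYY D=RRYR L=WYOW
Query: R face = WGYY

Answer: W G Y Y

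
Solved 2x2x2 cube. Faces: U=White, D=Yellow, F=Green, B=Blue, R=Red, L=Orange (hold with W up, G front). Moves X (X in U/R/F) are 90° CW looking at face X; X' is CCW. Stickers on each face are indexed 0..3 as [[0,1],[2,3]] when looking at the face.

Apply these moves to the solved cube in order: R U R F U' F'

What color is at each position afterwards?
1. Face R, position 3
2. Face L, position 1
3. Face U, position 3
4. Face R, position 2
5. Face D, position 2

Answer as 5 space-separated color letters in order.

After move 1 (R): R=RRRR U=WGWG F=GYGY D=YBYB B=WBWB
After move 2 (U): U=WWGG F=RRGY R=WBRR B=OOWB L=GYOO
After move 3 (R): R=RWRB U=WRGY F=RBGB D=YWYO B=GOWB
After move 4 (F): F=GRBB U=WROY R=GWYB D=RRYO L=GYOW
After move 5 (U'): U=RYWO F=GYBB R=GRYB B=GWWB L=GOOW
After move 6 (F'): F=YBGB U=RYGY R=RRRB D=OWYO L=GOOW
Query 1: R[3] = B
Query 2: L[1] = O
Query 3: U[3] = Y
Query 4: R[2] = R
Query 5: D[2] = Y

Answer: B O Y R Y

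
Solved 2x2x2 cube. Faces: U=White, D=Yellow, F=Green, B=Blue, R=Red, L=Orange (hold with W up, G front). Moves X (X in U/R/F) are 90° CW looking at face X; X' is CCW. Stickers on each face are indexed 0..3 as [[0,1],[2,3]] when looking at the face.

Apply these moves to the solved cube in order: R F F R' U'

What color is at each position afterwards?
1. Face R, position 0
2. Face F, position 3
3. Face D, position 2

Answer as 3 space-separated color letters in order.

After move 1 (R): R=RRRR U=WGWG F=GYGY D=YBYB B=WBWB
After move 2 (F): F=GGYY U=WGOO R=WRGR D=RRYB L=OYOB
After move 3 (F): F=YGYG U=WGBY R=OROR D=GWYB L=OROR
After move 4 (R'): R=RROO U=WWBW F=YGYY D=GGYG B=BBWB
After move 5 (U'): U=WWWB F=ORYY R=YGOO B=RRWB L=BBOR
Query 1: R[0] = Y
Query 2: F[3] = Y
Query 3: D[2] = Y

Answer: Y Y Y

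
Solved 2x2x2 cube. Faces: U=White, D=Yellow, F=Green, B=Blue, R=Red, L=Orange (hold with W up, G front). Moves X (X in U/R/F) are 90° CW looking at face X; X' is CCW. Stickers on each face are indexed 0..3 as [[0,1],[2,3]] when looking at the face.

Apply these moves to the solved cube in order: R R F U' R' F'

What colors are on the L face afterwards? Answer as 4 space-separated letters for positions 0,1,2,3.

Answer: G W O W

Derivation:
After move 1 (R): R=RRRR U=WGWG F=GYGY D=YBYB B=WBWB
After move 2 (R): R=RRRR U=WYWY F=GBGB D=YWYW B=GBGB
After move 3 (F): F=GGBB U=WYOO R=WRYR D=RRYW L=OYOW
After move 4 (U'): U=YOWO F=OYBB R=GGYR B=WRGB L=GBOW
After move 5 (R'): R=GRGY U=YGWW F=OOBO D=RYYB B=WRRB
After move 6 (F'): F=OOOB U=YGGG R=YRRY D=BWYB L=GWOW
Query: L face = GWOW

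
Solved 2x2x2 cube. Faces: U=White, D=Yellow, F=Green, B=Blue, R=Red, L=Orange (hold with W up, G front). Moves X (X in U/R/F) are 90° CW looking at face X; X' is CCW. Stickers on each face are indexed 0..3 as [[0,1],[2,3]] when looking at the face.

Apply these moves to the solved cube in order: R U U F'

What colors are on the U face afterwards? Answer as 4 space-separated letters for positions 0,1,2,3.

Answer: G W O R

Derivation:
After move 1 (R): R=RRRR U=WGWG F=GYGY D=YBYB B=WBWB
After move 2 (U): U=WWGG F=RRGY R=WBRR B=OOWB L=GYOO
After move 3 (U): U=GWGW F=WBGY R=OORR B=GYWB L=RROO
After move 4 (F'): F=BYWG U=GWOR R=BOYR D=ROYB L=RWOG
Query: U face = GWOR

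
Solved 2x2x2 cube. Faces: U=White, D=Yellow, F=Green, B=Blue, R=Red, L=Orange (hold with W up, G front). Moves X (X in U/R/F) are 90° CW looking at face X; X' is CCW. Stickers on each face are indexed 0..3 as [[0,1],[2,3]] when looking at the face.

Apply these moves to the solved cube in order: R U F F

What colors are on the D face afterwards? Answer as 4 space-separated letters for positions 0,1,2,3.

Answer: G G Y B

Derivation:
After move 1 (R): R=RRRR U=WGWG F=GYGY D=YBYB B=WBWB
After move 2 (U): U=WWGG F=RRGY R=WBRR B=OOWB L=GYOO
After move 3 (F): F=GRYR U=WWOY R=GBGR D=RWYB L=GYOB
After move 4 (F): F=YGRR U=WWBY R=OBYR D=GGYB L=GROW
Query: D face = GGYB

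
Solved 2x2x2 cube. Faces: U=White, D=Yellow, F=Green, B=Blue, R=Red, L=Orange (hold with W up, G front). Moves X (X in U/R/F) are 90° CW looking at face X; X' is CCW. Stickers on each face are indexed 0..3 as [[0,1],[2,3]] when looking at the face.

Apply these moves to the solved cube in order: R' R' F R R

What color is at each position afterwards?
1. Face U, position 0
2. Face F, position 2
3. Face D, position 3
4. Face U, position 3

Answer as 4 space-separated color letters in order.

Answer: W B O W

Derivation:
After move 1 (R'): R=RRRR U=WBWB F=GWGW D=YGYG B=YBYB
After move 2 (R'): R=RRRR U=WYWY F=GBGB D=YWYW B=GBGB
After move 3 (F): F=GGBB U=WYOO R=WRYR D=RRYW L=OYOW
After move 4 (R): R=YWRR U=WGOB F=GRBW D=RGYG B=OBYB
After move 5 (R): R=RYRW U=WROW F=GGBG D=RYYO B=BBGB
Query 1: U[0] = W
Query 2: F[2] = B
Query 3: D[3] = O
Query 4: U[3] = W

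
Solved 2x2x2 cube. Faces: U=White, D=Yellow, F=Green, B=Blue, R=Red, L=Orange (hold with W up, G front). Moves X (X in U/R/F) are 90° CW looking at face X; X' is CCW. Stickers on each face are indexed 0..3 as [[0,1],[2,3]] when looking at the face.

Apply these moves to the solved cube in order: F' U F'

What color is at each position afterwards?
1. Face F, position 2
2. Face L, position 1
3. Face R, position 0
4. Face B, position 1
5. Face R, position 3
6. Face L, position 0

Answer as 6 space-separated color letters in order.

After move 1 (F'): F=GGGG U=WWRR R=YRYR D=OOYY L=OWOW
After move 2 (U): U=RWRW F=YRGG R=BBYR B=OWBB L=GGOW
After move 3 (F'): F=RGYG U=RWBY R=OBOR D=GWYY L=GWOR
Query 1: F[2] = Y
Query 2: L[1] = W
Query 3: R[0] = O
Query 4: B[1] = W
Query 5: R[3] = R
Query 6: L[0] = G

Answer: Y W O W R G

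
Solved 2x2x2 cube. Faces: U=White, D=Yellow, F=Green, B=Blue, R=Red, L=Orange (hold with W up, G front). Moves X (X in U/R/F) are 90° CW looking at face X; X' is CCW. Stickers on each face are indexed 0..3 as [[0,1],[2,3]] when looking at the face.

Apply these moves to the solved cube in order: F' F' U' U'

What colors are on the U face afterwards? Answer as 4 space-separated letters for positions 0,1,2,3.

Answer: Y Y W W

Derivation:
After move 1 (F'): F=GGGG U=WWRR R=YRYR D=OOYY L=OWOW
After move 2 (F'): F=GGGG U=WWYY R=OROR D=WWYY L=OROR
After move 3 (U'): U=WYWY F=ORGG R=GGOR B=ORBB L=BBOR
After move 4 (U'): U=YYWW F=BBGG R=OROR B=GGBB L=OROR
Query: U face = YYWW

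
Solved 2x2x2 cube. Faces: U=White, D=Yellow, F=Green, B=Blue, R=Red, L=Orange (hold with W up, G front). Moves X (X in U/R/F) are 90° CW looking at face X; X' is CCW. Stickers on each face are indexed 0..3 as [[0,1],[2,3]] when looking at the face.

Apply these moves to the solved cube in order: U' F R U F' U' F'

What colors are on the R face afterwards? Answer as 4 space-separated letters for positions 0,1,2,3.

After move 1 (U'): U=WWWW F=OOGG R=GGRR B=RRBB L=BBOO
After move 2 (F): F=GOGO U=WWOB R=WGWR D=RGYY L=BYOY
After move 3 (R): R=WWRG U=WOOO F=GGGY D=RBYR B=BRWB
After move 4 (U): U=OWOO F=WWGY R=BRRG B=BYWB L=GGOY
After move 5 (F'): F=WYWG U=OWBR R=BRRG D=GYYR L=GOOO
After move 6 (U'): U=WROB F=GOWG R=WYRG B=BRWB L=BYOO
After move 7 (F'): F=OGGW U=WRWR R=YYGG D=YOYR L=BBOO
Query: R face = YYGG

Answer: Y Y G G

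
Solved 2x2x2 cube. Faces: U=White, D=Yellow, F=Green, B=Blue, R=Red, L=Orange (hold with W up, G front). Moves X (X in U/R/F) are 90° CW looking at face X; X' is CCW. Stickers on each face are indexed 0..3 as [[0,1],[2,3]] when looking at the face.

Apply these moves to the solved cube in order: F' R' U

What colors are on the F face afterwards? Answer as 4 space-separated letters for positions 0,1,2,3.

Answer: R R G R

Derivation:
After move 1 (F'): F=GGGG U=WWRR R=YRYR D=OOYY L=OWOW
After move 2 (R'): R=RRYY U=WBRB F=GWGR D=OGYG B=YBOB
After move 3 (U): U=RWBB F=RRGR R=YBYY B=OWOB L=GWOW
Query: F face = RRGR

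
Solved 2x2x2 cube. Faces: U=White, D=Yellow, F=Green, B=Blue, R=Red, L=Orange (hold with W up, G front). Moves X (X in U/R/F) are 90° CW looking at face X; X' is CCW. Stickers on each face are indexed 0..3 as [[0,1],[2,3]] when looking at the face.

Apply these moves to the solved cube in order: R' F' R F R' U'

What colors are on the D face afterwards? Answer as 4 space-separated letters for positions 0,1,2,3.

After move 1 (R'): R=RRRR U=WBWB F=GWGW D=YGYG B=YBYB
After move 2 (F'): F=WWGG U=WBRR R=GRYR D=OOYG L=OBOW
After move 3 (R): R=YGRR U=WWRG F=WOGG D=OYYY B=RBBB
After move 4 (F): F=GWGO U=WWWB R=RGGR D=RYYY L=OOOY
After move 5 (R'): R=GRRG U=WBWR F=GWGB D=RWYO B=YBYB
After move 6 (U'): U=BRWW F=OOGB R=GWRG B=GRYB L=YBOY
Query: D face = RWYO

Answer: R W Y O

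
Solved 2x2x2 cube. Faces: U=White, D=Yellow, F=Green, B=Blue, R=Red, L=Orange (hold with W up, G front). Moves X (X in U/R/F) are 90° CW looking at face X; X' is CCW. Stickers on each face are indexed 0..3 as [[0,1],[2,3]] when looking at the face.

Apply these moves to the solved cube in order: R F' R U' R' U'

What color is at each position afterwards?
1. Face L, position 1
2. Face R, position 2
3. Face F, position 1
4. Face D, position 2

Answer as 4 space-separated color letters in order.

After move 1 (R): R=RRRR U=WGWG F=GYGY D=YBYB B=WBWB
After move 2 (F'): F=YYGG U=WGRR R=BRYR D=OOYB L=OGOW
After move 3 (R): R=YBRR U=WYRG F=YOGB D=OWYW B=RBGB
After move 4 (U'): U=YGWR F=OGGB R=YORR B=YBGB L=RBOW
After move 5 (R'): R=ORYR U=YGWY F=OGGR D=OGYB B=WBWB
After move 6 (U'): U=GYYW F=RBGR R=OGYR B=ORWB L=WBOW
Query 1: L[1] = B
Query 2: R[2] = Y
Query 3: F[1] = B
Query 4: D[2] = Y

Answer: B Y B Y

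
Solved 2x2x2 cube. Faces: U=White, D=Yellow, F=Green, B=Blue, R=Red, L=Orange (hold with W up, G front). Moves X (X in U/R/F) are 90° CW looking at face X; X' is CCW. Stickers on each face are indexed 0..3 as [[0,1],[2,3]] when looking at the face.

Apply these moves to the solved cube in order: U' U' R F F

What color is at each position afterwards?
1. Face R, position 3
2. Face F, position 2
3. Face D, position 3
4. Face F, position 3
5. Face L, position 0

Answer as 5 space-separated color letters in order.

Answer: O Y G B R

Derivation:
After move 1 (U'): U=WWWW F=OOGG R=GGRR B=RRBB L=BBOO
After move 2 (U'): U=WWWW F=BBGG R=OORR B=GGBB L=RROO
After move 3 (R): R=RORO U=WBWG F=BYGY D=YBYG B=WGWB
After move 4 (F): F=GBYY U=WBOR R=WOGO D=RRYG L=RYOB
After move 5 (F): F=YGYB U=WBBY R=OORO D=GWYG L=RROR
Query 1: R[3] = O
Query 2: F[2] = Y
Query 3: D[3] = G
Query 4: F[3] = B
Query 5: L[0] = R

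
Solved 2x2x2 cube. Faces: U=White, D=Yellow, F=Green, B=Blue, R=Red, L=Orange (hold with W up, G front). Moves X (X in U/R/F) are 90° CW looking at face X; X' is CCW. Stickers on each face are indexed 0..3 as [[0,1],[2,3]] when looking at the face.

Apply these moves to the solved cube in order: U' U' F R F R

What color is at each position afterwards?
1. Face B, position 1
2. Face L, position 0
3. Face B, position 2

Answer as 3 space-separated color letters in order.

After move 1 (U'): U=WWWW F=OOGG R=GGRR B=RRBB L=BBOO
After move 2 (U'): U=WWWW F=BBGG R=OORR B=GGBB L=RROO
After move 3 (F): F=GBGB U=WWOR R=WOWR D=ROYY L=RYOY
After move 4 (R): R=WWRO U=WBOB F=GOGY D=RBYG B=RGWB
After move 5 (F): F=GGYO U=WBYY R=OWBO D=RWYG L=RROB
After move 6 (R): R=BOOW U=WGYO F=GWYG D=RWYR B=YGBB
Query 1: B[1] = G
Query 2: L[0] = R
Query 3: B[2] = B

Answer: G R B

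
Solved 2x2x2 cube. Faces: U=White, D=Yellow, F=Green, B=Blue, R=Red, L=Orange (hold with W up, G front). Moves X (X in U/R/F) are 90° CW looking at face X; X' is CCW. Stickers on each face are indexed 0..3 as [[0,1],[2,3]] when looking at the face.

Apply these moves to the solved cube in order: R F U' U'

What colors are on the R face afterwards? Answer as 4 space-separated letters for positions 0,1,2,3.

After move 1 (R): R=RRRR U=WGWG F=GYGY D=YBYB B=WBWB
After move 2 (F): F=GGYY U=WGOO R=WRGR D=RRYB L=OYOB
After move 3 (U'): U=GOWO F=OYYY R=GGGR B=WRWB L=WBOB
After move 4 (U'): U=OOGW F=WBYY R=OYGR B=GGWB L=WROB
Query: R face = OYGR

Answer: O Y G R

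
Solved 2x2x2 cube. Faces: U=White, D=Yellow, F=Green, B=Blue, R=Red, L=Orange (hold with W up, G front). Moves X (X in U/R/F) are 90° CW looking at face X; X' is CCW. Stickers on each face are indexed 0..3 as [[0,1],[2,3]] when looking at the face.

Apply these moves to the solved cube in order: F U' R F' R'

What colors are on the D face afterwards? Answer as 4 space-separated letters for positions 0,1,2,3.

After move 1 (F): F=GGGG U=WWOO R=WRWR D=RRYY L=OYOY
After move 2 (U'): U=WOWO F=OYGG R=GGWR B=WRBB L=BBOY
After move 3 (R): R=WGRG U=WYWG F=ORGY D=RBYW B=OROB
After move 4 (F'): F=RYOG U=WYWR R=BGRG D=BYYW L=BGOW
After move 5 (R'): R=GGBR U=WOWO F=RYOR D=BYYG B=WRYB
Query: D face = BYYG

Answer: B Y Y G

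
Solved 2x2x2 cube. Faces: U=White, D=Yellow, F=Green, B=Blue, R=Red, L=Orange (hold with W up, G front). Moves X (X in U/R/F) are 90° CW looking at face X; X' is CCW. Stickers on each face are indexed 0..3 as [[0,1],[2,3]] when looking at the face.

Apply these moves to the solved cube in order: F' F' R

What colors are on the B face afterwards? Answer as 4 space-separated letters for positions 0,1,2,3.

After move 1 (F'): F=GGGG U=WWRR R=YRYR D=OOYY L=OWOW
After move 2 (F'): F=GGGG U=WWYY R=OROR D=WWYY L=OROR
After move 3 (R): R=OORR U=WGYG F=GWGY D=WBYB B=YBWB
Query: B face = YBWB

Answer: Y B W B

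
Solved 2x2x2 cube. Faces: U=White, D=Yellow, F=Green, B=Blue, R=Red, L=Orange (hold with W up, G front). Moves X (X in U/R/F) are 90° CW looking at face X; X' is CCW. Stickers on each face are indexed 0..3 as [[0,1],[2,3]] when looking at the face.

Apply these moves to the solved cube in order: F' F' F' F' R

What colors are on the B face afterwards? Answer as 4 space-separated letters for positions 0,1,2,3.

Answer: W B W B

Derivation:
After move 1 (F'): F=GGGG U=WWRR R=YRYR D=OOYY L=OWOW
After move 2 (F'): F=GGGG U=WWYY R=OROR D=WWYY L=OROR
After move 3 (F'): F=GGGG U=WWOO R=WRWR D=RRYY L=OYOY
After move 4 (F'): F=GGGG U=WWWW R=RRRR D=YYYY L=OOOO
After move 5 (R): R=RRRR U=WGWG F=GYGY D=YBYB B=WBWB
Query: B face = WBWB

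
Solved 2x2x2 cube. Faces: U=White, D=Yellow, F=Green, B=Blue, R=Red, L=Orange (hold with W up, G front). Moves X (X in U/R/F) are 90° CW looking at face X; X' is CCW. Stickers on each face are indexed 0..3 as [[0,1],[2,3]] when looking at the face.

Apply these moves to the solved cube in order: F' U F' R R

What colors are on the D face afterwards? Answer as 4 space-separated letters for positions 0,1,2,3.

After move 1 (F'): F=GGGG U=WWRR R=YRYR D=OOYY L=OWOW
After move 2 (U): U=RWRW F=YRGG R=BBYR B=OWBB L=GGOW
After move 3 (F'): F=RGYG U=RWBY R=OBOR D=GWYY L=GWOR
After move 4 (R): R=OORB U=RGBG F=RWYY D=GBYO B=YWWB
After move 5 (R): R=ROBO U=RWBY F=RBYO D=GWYY B=GWGB
Query: D face = GWYY

Answer: G W Y Y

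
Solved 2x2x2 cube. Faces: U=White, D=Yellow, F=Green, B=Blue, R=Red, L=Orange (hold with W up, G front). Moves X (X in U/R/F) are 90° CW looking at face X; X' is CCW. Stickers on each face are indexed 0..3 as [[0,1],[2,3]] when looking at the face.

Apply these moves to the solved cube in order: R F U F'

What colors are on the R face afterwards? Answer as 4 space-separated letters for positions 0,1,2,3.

Answer: R B R R

Derivation:
After move 1 (R): R=RRRR U=WGWG F=GYGY D=YBYB B=WBWB
After move 2 (F): F=GGYY U=WGOO R=WRGR D=RRYB L=OYOB
After move 3 (U): U=OWOG F=WRYY R=WBGR B=OYWB L=GGOB
After move 4 (F'): F=RYWY U=OWWG R=RBRR D=GBYB L=GGOO
Query: R face = RBRR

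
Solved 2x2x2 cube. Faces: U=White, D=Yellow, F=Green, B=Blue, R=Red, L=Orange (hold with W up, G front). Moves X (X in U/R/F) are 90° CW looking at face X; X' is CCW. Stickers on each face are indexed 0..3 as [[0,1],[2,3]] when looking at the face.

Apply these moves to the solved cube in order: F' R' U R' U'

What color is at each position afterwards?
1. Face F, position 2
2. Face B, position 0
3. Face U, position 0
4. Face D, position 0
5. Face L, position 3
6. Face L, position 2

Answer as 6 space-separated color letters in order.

Answer: G B O O W O

Derivation:
After move 1 (F'): F=GGGG U=WWRR R=YRYR D=OOYY L=OWOW
After move 2 (R'): R=RRYY U=WBRB F=GWGR D=OGYG B=YBOB
After move 3 (U): U=RWBB F=RRGR R=YBYY B=OWOB L=GWOW
After move 4 (R'): R=BYYY U=ROBO F=RWGB D=ORYR B=GWGB
After move 5 (U'): U=OORB F=GWGB R=RWYY B=BYGB L=GWOW
Query 1: F[2] = G
Query 2: B[0] = B
Query 3: U[0] = O
Query 4: D[0] = O
Query 5: L[3] = W
Query 6: L[2] = O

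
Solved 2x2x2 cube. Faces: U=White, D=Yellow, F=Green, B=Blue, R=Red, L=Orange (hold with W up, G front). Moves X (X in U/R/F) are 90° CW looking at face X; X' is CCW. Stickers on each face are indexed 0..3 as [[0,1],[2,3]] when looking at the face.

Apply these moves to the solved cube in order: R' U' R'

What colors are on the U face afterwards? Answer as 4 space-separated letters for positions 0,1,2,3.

Answer: B Y W R

Derivation:
After move 1 (R'): R=RRRR U=WBWB F=GWGW D=YGYG B=YBYB
After move 2 (U'): U=BBWW F=OOGW R=GWRR B=RRYB L=YBOO
After move 3 (R'): R=WRGR U=BYWR F=OBGW D=YOYW B=GRGB
Query: U face = BYWR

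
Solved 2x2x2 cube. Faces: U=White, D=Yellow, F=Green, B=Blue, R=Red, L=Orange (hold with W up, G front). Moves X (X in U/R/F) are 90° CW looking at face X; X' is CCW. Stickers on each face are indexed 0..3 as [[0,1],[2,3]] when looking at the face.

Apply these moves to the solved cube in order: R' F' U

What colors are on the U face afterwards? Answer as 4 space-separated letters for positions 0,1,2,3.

After move 1 (R'): R=RRRR U=WBWB F=GWGW D=YGYG B=YBYB
After move 2 (F'): F=WWGG U=WBRR R=GRYR D=OOYG L=OBOW
After move 3 (U): U=RWRB F=GRGG R=YBYR B=OBYB L=WWOW
Query: U face = RWRB

Answer: R W R B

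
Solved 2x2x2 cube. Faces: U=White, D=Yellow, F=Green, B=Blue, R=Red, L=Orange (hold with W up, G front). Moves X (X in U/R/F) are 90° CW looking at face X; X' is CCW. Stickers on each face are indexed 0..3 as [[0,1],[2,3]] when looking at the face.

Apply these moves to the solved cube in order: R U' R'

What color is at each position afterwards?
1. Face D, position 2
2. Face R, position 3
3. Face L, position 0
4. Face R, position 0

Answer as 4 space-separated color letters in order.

After move 1 (R): R=RRRR U=WGWG F=GYGY D=YBYB B=WBWB
After move 2 (U'): U=GGWW F=OOGY R=GYRR B=RRWB L=WBOO
After move 3 (R'): R=YRGR U=GWWR F=OGGW D=YOYY B=BRBB
Query 1: D[2] = Y
Query 2: R[3] = R
Query 3: L[0] = W
Query 4: R[0] = Y

Answer: Y R W Y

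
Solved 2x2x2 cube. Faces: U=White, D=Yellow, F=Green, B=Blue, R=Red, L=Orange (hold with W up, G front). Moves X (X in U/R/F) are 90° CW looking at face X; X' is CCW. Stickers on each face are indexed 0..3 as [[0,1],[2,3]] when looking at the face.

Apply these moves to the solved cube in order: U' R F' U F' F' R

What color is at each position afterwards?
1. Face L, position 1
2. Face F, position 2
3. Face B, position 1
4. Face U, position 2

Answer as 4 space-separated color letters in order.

Answer: Y G G O

Derivation:
After move 1 (U'): U=WWWW F=OOGG R=GGRR B=RRBB L=BBOO
After move 2 (R): R=RGRG U=WOWG F=OYGY D=YBYR B=WRWB
After move 3 (F'): F=YYOG U=WORR R=BGYG D=BOYR L=BGOW
After move 4 (U): U=RWRO F=BGOG R=WRYG B=BGWB L=YYOW
After move 5 (F'): F=GGBO U=RWWY R=ORBG D=YWYR L=YOOR
After move 6 (F'): F=GOGB U=RWOB R=WRYG D=ORYR L=YYOW
After move 7 (R): R=YWGR U=ROOB F=GRGR D=OWYB B=BGWB
Query 1: L[1] = Y
Query 2: F[2] = G
Query 3: B[1] = G
Query 4: U[2] = O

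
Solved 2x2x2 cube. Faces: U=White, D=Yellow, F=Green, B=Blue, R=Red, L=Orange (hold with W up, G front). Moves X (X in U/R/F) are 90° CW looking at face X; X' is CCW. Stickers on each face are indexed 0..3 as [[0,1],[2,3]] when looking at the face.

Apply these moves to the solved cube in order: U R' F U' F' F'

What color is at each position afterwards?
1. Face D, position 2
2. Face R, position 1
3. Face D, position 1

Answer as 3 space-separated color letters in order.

After move 1 (U): U=WWWW F=RRGG R=BBRR B=OOBB L=GGOO
After move 2 (R'): R=BRBR U=WBWO F=RWGW D=YRYG B=YOYB
After move 3 (F): F=GRWW U=WBOG R=WROR D=BBYG L=GYOR
After move 4 (U'): U=BGWO F=GYWW R=GROR B=WRYB L=YOOR
After move 5 (F'): F=YWGW U=BGGO R=BRBR D=ORYG L=YOOW
After move 6 (F'): F=WWYG U=BGBB R=RROR D=OWYG L=YOOG
Query 1: D[2] = Y
Query 2: R[1] = R
Query 3: D[1] = W

Answer: Y R W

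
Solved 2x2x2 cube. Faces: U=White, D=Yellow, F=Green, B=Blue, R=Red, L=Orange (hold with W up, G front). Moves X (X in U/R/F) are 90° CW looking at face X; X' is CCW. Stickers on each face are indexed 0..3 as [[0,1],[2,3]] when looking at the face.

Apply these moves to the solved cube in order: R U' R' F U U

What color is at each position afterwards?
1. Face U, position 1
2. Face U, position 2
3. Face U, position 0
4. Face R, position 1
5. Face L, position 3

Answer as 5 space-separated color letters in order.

Answer: O W B Y O

Derivation:
After move 1 (R): R=RRRR U=WGWG F=GYGY D=YBYB B=WBWB
After move 2 (U'): U=GGWW F=OOGY R=GYRR B=RRWB L=WBOO
After move 3 (R'): R=YRGR U=GWWR F=OGGW D=YOYY B=BRBB
After move 4 (F): F=GOWG U=GWOB R=WRRR D=GYYY L=WYOO
After move 5 (U): U=OGBW F=WRWG R=BRRR B=WYBB L=GOOO
After move 6 (U): U=BOWG F=BRWG R=WYRR B=GOBB L=WROO
Query 1: U[1] = O
Query 2: U[2] = W
Query 3: U[0] = B
Query 4: R[1] = Y
Query 5: L[3] = O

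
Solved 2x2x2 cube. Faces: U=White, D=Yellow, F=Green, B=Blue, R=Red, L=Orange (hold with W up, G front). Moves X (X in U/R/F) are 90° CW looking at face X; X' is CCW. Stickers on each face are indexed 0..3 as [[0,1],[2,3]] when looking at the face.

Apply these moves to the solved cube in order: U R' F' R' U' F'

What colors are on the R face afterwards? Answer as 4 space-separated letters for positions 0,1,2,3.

After move 1 (U): U=WWWW F=RRGG R=BBRR B=OOBB L=GGOO
After move 2 (R'): R=BRBR U=WBWO F=RWGW D=YRYG B=YOYB
After move 3 (F'): F=WWRG U=WBBB R=RRYR D=GOYG L=GOOW
After move 4 (R'): R=RRRY U=WYBY F=WBRB D=GWYG B=GOOB
After move 5 (U'): U=YYWB F=GORB R=WBRY B=RROB L=GOOW
After move 6 (F'): F=OBGR U=YYWR R=WBGY D=OWYG L=GBOW
Query: R face = WBGY

Answer: W B G Y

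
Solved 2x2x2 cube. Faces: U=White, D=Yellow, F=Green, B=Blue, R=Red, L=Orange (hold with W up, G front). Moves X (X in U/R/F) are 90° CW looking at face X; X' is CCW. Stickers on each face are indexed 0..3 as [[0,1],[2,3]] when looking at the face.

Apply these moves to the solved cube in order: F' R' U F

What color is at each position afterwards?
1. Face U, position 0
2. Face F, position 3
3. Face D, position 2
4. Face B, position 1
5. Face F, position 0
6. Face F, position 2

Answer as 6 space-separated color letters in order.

After move 1 (F'): F=GGGG U=WWRR R=YRYR D=OOYY L=OWOW
After move 2 (R'): R=RRYY U=WBRB F=GWGR D=OGYG B=YBOB
After move 3 (U): U=RWBB F=RRGR R=YBYY B=OWOB L=GWOW
After move 4 (F): F=GRRR U=RWWW R=BBBY D=YYYG L=GOOG
Query 1: U[0] = R
Query 2: F[3] = R
Query 3: D[2] = Y
Query 4: B[1] = W
Query 5: F[0] = G
Query 6: F[2] = R

Answer: R R Y W G R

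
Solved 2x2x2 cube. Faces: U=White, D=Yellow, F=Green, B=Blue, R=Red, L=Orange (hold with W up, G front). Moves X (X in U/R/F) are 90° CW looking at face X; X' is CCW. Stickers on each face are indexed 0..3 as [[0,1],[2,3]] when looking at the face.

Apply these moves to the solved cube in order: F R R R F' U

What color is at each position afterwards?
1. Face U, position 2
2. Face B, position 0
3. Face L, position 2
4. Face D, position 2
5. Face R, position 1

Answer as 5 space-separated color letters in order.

After move 1 (F): F=GGGG U=WWOO R=WRWR D=RRYY L=OYOY
After move 2 (R): R=WWRR U=WGOG F=GRGY D=RBYB B=OBWB
After move 3 (R): R=RWRW U=WROY F=GBGB D=RWYO B=GBGB
After move 4 (R): R=RRWW U=WBOB F=GWGO D=RGYG B=YBRB
After move 5 (F'): F=WOGG U=WBRW R=GRRW D=YYYG L=OBOO
After move 6 (U): U=RWWB F=GRGG R=YBRW B=OBRB L=WOOO
Query 1: U[2] = W
Query 2: B[0] = O
Query 3: L[2] = O
Query 4: D[2] = Y
Query 5: R[1] = B

Answer: W O O Y B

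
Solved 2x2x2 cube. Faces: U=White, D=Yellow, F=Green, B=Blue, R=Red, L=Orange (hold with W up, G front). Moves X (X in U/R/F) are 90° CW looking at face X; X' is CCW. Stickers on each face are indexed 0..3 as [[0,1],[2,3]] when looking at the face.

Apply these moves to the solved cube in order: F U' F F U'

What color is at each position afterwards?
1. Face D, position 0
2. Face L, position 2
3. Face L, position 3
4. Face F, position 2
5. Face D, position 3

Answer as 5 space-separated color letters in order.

After move 1 (F): F=GGGG U=WWOO R=WRWR D=RRYY L=OYOY
After move 2 (U'): U=WOWO F=OYGG R=GGWR B=WRBB L=BBOY
After move 3 (F): F=GOGY U=WOYB R=WGOR D=WGYY L=BROR
After move 4 (F): F=GGYO U=WORR R=YGBR D=OWYY L=BWOG
After move 5 (U'): U=ORWR F=BWYO R=GGBR B=YGBB L=WROG
Query 1: D[0] = O
Query 2: L[2] = O
Query 3: L[3] = G
Query 4: F[2] = Y
Query 5: D[3] = Y

Answer: O O G Y Y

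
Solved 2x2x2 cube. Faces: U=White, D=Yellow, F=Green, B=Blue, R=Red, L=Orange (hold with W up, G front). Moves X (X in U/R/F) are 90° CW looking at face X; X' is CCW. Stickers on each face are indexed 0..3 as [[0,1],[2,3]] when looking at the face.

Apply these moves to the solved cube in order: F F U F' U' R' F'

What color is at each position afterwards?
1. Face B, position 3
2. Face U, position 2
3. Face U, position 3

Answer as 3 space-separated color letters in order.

Answer: B G R

Derivation:
After move 1 (F): F=GGGG U=WWOO R=WRWR D=RRYY L=OYOY
After move 2 (F): F=GGGG U=WWYY R=OROR D=WWYY L=OROR
After move 3 (U): U=YWYW F=ORGG R=BBOR B=ORBB L=GGOR
After move 4 (F'): F=RGOG U=YWBO R=WBWR D=GRYY L=GWOY
After move 5 (U'): U=WOYB F=GWOG R=RGWR B=WBBB L=OROY
After move 6 (R'): R=GRRW U=WBYW F=GOOB D=GWYG B=YBRB
After move 7 (F'): F=OBGO U=WBGR R=WRGW D=RYYG L=OWOY
Query 1: B[3] = B
Query 2: U[2] = G
Query 3: U[3] = R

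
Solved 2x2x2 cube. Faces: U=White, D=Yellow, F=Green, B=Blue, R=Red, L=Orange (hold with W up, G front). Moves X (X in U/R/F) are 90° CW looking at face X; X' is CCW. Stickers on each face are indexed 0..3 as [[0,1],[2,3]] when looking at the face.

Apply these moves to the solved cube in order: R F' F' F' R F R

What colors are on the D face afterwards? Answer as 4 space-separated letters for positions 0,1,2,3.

After move 1 (R): R=RRRR U=WGWG F=GYGY D=YBYB B=WBWB
After move 2 (F'): F=YYGG U=WGRR R=BRYR D=OOYB L=OGOW
After move 3 (F'): F=YGYG U=WGBY R=OROR D=GWYB L=OROR
After move 4 (F'): F=GGYY U=WGOO R=WRGR D=RRYB L=OYOB
After move 5 (R): R=GWRR U=WGOY F=GRYB D=RWYW B=OBGB
After move 6 (F): F=YGBR U=WGBY R=OWYR D=RGYW L=OROW
After move 7 (R): R=YORW U=WGBR F=YGBW D=RGYO B=YBGB
Query: D face = RGYO

Answer: R G Y O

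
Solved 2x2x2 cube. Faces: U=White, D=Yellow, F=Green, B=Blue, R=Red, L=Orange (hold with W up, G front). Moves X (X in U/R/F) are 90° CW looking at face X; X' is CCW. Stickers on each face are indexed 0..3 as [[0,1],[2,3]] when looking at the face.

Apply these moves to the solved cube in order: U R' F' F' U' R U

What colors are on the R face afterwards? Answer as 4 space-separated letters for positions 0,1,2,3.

Answer: R R R G

Derivation:
After move 1 (U): U=WWWW F=RRGG R=BBRR B=OOBB L=GGOO
After move 2 (R'): R=BRBR U=WBWO F=RWGW D=YRYG B=YOYB
After move 3 (F'): F=WWRG U=WBBB R=RRYR D=GOYG L=GOOW
After move 4 (F'): F=WGWR U=WBRY R=ORGR D=OWYG L=GBOB
After move 5 (U'): U=BYWR F=GBWR R=WGGR B=ORYB L=YOOB
After move 6 (R): R=GWRG U=BBWR F=GWWG D=OYYO B=RRYB
After move 7 (U): U=WBRB F=GWWG R=RRRG B=YOYB L=GWOB
Query: R face = RRRG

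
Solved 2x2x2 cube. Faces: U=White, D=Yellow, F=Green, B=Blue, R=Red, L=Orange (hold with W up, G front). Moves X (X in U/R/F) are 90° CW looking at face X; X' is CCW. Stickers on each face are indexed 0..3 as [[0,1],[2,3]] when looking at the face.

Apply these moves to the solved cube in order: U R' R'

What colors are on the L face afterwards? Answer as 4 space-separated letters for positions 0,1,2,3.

Answer: G G O O

Derivation:
After move 1 (U): U=WWWW F=RRGG R=BBRR B=OOBB L=GGOO
After move 2 (R'): R=BRBR U=WBWO F=RWGW D=YRYG B=YOYB
After move 3 (R'): R=RRBB U=WYWY F=RBGO D=YWYW B=GORB
Query: L face = GGOO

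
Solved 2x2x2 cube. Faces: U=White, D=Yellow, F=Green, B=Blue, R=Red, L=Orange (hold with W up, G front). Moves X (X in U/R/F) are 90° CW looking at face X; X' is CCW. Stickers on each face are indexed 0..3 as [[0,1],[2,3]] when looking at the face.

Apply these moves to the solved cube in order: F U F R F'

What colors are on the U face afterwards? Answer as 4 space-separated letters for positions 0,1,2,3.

After move 1 (F): F=GGGG U=WWOO R=WRWR D=RRYY L=OYOY
After move 2 (U): U=OWOW F=WRGG R=BBWR B=OYBB L=GGOY
After move 3 (F): F=GWGR U=OWYG R=OBWR D=WBYY L=GROR
After move 4 (R): R=WORB U=OWYR F=GBGY D=WBYO B=GYWB
After move 5 (F'): F=BYGG U=OWWR R=BOWB D=RRYO L=GROY
Query: U face = OWWR

Answer: O W W R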